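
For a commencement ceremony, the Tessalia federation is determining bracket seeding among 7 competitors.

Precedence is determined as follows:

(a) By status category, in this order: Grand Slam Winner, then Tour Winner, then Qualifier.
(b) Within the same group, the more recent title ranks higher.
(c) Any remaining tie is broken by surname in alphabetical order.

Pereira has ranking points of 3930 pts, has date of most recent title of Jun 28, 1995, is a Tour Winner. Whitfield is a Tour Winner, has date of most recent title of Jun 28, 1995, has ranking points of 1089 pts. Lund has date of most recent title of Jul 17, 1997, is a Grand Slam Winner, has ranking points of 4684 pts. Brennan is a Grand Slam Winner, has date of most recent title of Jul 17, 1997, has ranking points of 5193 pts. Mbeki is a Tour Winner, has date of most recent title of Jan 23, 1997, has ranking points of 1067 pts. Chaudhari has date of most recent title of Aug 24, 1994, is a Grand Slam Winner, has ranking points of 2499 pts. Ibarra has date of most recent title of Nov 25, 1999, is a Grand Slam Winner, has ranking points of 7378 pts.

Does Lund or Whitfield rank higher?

Lund

By status category: Ibarra, Brennan, Lund and Chaudhari (Grand Slam Winner); then Mbeki, Pereira and Whitfield (Tour Winner).
Among Ibarra, Brennan, Lund and Chaudhari, by date of most recent title (later first): Ibarra (Nov 25, 1999) before Brennan and Lund (Jul 17, 1997) before Chaudhari (Aug 24, 1994).
Among Brennan and Lund, alphabetically by surname: Brennan before Lund.
Among Mbeki, Pereira and Whitfield, by date of most recent title (later first): Mbeki (Jan 23, 1997) before Pereira and Whitfield (Jun 28, 1995).
Among Pereira and Whitfield, alphabetically by surname: Pereira before Whitfield.
So Lund takes precedence.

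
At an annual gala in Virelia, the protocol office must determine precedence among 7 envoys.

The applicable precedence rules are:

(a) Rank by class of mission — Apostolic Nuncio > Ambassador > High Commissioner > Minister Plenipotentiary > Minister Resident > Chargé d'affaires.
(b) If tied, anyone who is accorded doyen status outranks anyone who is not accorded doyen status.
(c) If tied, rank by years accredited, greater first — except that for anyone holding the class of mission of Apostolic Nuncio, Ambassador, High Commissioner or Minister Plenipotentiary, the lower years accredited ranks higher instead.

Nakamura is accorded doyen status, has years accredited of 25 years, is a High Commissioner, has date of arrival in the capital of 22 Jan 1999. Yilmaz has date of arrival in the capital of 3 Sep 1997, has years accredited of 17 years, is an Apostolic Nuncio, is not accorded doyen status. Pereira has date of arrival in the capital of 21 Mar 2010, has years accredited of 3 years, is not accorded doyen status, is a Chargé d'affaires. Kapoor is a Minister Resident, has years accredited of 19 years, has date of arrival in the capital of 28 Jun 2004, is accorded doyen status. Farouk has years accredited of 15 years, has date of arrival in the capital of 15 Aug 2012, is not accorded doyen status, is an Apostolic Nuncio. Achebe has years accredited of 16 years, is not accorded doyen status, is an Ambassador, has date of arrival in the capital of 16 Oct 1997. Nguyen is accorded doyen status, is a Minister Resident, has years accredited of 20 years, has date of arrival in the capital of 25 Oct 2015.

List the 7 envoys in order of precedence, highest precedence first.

By class of mission: Farouk and Yilmaz (Apostolic Nuncio); then Achebe (Ambassador); then Nakamura (High Commissioner); then Nguyen and Kapoor (Minister Resident); then Pereira (Chargé d'affaires).
Farouk and Yilmaz are each not accorded doyen status, so the next rule applies.
Among Farouk and Yilmaz, by years accredited (lower first) (reversed rule for this group): Farouk (15 years) before Yilmaz (17 years).
Nguyen and Kapoor are each accorded doyen status, so the next rule applies.
Among Nguyen and Kapoor, by years accredited (higher first): Nguyen (20 years) before Kapoor (19 years).
Full order: Farouk, Yilmaz, Achebe, Nakamura, Nguyen, Kapoor, Pereira.

Farouk, Yilmaz, Achebe, Nakamura, Nguyen, Kapoor, Pereira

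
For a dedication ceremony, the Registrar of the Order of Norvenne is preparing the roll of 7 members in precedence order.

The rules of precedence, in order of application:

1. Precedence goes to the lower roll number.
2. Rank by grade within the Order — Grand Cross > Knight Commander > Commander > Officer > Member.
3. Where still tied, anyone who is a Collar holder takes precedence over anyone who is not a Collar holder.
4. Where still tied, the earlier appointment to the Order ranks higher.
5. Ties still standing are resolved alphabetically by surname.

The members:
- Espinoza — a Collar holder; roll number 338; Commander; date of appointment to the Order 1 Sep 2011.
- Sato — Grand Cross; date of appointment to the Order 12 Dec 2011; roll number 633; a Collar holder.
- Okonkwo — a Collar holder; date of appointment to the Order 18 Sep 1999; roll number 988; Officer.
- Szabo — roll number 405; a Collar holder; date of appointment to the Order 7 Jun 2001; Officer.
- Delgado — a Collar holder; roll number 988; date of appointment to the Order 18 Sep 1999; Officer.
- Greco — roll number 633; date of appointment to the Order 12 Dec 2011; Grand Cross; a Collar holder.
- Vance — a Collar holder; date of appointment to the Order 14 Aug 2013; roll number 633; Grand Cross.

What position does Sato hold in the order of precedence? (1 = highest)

By roll number (lower first): Espinoza (338); then Szabo (405); then Greco, Sato and Vance (each 633); then Delgado and Okonkwo (both 988).
Greco, Sato and Vance are each Grand Cross, so the next rule applies.
Greco, Sato and Vance are each a Collar holder, so the next rule applies.
Among Greco, Sato and Vance, by date of appointment to the Order (earlier first): Greco and Sato (12 Dec 2011) before Vance (14 Aug 2013).
Among Greco and Sato, alphabetically by surname: Greco before Sato.
Delgado and Okonkwo are each Officer, so the next rule applies.
Delgado and Okonkwo are each a Collar holder, so the next rule applies.
Delgado and Okonkwo both have date of appointment to the Order 18 Sep 1999, so the next rule applies.
Among Delgado and Okonkwo, alphabetically by surname: Delgado before Okonkwo.
Order: Espinoza, Szabo, Greco, Sato, Vance, Delgado, Okonkwo. So position 4.

4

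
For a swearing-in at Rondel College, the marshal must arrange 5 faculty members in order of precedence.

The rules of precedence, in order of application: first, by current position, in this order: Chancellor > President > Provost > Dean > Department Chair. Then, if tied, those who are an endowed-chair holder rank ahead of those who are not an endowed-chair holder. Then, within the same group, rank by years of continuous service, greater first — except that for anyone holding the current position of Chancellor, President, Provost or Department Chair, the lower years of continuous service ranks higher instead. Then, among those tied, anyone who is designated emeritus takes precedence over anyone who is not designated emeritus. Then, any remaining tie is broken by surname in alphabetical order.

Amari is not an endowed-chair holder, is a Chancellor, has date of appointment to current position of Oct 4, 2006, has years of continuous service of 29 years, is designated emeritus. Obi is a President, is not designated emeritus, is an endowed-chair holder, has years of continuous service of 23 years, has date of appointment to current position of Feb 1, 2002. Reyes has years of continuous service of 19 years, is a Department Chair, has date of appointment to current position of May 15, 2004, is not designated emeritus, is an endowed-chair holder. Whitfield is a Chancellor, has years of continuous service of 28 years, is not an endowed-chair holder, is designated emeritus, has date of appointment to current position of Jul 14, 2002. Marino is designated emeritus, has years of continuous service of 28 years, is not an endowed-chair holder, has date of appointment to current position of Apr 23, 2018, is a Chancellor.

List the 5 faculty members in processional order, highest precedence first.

Marino, Whitfield, Amari, Obi, Reyes

By current position: Marino, Whitfield and Amari (Chancellor); then Obi (President); then Reyes (Department Chair).
Marino, Whitfield and Amari are each not an endowed-chair holder, so the next rule applies.
Among Marino, Whitfield and Amari, by years of continuous service (lower first) (reversed rule for this group): Marino and Whitfield (28 years) before Amari (29 years).
Marino and Whitfield are each designated emeritus, so the next rule applies.
Among Marino and Whitfield, alphabetically by surname: Marino before Whitfield.
Full order: Marino, Whitfield, Amari, Obi, Reyes.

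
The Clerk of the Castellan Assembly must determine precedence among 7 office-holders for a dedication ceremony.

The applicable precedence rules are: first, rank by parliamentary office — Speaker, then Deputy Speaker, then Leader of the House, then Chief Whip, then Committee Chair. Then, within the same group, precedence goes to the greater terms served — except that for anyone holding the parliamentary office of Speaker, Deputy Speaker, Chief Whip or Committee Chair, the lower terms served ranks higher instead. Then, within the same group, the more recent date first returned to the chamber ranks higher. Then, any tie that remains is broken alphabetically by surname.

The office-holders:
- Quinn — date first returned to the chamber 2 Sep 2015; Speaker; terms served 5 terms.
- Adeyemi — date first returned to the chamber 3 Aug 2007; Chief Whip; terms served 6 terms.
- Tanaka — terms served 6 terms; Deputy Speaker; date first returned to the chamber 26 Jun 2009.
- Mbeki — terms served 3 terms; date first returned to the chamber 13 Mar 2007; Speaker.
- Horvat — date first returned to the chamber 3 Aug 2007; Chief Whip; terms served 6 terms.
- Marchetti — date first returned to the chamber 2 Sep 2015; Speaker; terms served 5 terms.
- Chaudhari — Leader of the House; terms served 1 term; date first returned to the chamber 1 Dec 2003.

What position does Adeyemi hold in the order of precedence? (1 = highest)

6

By parliamentary office: Mbeki, Marchetti and Quinn (Speaker); then Tanaka (Deputy Speaker); then Chaudhari (Leader of the House); then Adeyemi and Horvat (Chief Whip).
Among Mbeki, Marchetti and Quinn, by terms served (lower first) (reversed rule for this group): Mbeki (3 terms) before Marchetti and Quinn (5 terms).
Marchetti and Quinn both have date first returned to the chamber 2 Sep 2015, so the next rule applies.
Among Marchetti and Quinn, alphabetically by surname: Marchetti before Quinn.
Adeyemi and Horvat both have terms served 6 terms, so the next rule applies.
Adeyemi and Horvat both have date first returned to the chamber 3 Aug 2007, so the next rule applies.
Among Adeyemi and Horvat, alphabetically by surname: Adeyemi before Horvat.
Order: Mbeki, Marchetti, Quinn, Tanaka, Chaudhari, Adeyemi, Horvat. So position 6.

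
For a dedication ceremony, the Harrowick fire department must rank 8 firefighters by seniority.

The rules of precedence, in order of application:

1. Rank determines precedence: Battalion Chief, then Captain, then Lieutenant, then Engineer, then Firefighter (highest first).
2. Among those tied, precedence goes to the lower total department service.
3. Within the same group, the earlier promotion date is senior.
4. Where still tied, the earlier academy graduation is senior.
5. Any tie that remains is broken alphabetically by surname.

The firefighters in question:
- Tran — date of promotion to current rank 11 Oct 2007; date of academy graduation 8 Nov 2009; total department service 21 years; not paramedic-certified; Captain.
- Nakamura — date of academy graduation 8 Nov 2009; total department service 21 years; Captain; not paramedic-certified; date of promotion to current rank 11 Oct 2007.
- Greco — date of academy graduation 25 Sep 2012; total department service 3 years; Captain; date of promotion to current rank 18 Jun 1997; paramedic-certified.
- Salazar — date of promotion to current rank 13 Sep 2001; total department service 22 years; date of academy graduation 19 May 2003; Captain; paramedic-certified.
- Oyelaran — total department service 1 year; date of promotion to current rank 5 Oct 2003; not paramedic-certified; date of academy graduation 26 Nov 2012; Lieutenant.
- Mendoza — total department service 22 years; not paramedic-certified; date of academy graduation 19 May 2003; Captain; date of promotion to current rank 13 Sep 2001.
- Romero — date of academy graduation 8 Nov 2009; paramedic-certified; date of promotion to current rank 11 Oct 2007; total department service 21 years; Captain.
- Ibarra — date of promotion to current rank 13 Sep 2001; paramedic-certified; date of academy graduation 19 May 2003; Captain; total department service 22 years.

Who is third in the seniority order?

By rank: Greco, Nakamura, Romero, Tran, Ibarra, Mendoza and Salazar (Captain); then Oyelaran (Lieutenant).
Among Greco, Nakamura, Romero, Tran, Ibarra, Mendoza and Salazar, by total department service (lower first): Greco (3 years) before Nakamura, Romero and Tran (21 years) before Ibarra, Mendoza and Salazar (22 years).
Nakamura, Romero and Tran all have date of promotion to current rank 11 Oct 2007, so the next rule applies.
Nakamura, Romero and Tran all have date of academy graduation 8 Nov 2009, so the next rule applies.
Among Nakamura, Romero and Tran, alphabetically by surname: Nakamura before Romero before Tran.
Ibarra, Mendoza and Salazar all have date of promotion to current rank 13 Sep 2001, so the next rule applies.
Ibarra, Mendoza and Salazar all have date of academy graduation 19 May 2003, so the next rule applies.
Among Ibarra, Mendoza and Salazar, alphabetically by surname: Ibarra before Mendoza before Salazar.
Order: Greco, Nakamura, Romero, Tran, Ibarra, Mendoza, Salazar, Oyelaran.

Romero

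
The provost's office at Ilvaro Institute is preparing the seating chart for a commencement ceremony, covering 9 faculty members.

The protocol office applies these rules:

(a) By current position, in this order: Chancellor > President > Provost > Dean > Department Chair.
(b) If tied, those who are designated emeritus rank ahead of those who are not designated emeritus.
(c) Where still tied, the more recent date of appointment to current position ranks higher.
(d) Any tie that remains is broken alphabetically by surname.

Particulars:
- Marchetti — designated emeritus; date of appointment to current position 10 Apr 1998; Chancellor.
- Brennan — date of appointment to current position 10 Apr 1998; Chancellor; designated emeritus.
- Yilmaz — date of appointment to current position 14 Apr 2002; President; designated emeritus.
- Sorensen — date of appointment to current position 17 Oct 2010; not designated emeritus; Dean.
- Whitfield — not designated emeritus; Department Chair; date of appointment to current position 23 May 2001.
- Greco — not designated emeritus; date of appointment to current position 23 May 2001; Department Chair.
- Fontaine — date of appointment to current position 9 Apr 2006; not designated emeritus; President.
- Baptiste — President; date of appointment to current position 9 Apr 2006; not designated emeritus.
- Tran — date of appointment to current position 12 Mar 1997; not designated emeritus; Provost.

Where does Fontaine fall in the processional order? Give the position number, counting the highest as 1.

5

By current position: Brennan and Marchetti (Chancellor); then Yilmaz, Baptiste and Fontaine (President); then Tran (Provost); then Sorensen (Dean); then Greco and Whitfield (Department Chair).
Brennan and Marchetti are each designated emeritus, so the next rule applies.
Brennan and Marchetti both have date of appointment to current position 10 Apr 1998, so the next rule applies.
Among Brennan and Marchetti, alphabetically by surname: Brennan before Marchetti.
Among Yilmaz, Baptiste and Fontaine, designated emeritus before not designated emeritus: Yilmaz (designated emeritus) before Baptiste and Fontaine (not designated emeritus).
Baptiste and Fontaine both have date of appointment to current position 9 Apr 2006, so the next rule applies.
Among Baptiste and Fontaine, alphabetically by surname: Baptiste before Fontaine.
Greco and Whitfield are each not designated emeritus, so the next rule applies.
Greco and Whitfield both have date of appointment to current position 23 May 2001, so the next rule applies.
Among Greco and Whitfield, alphabetically by surname: Greco before Whitfield.
Order: Brennan, Marchetti, Yilmaz, Baptiste, Fontaine, Tran, Sorensen, Greco, Whitfield. So position 5.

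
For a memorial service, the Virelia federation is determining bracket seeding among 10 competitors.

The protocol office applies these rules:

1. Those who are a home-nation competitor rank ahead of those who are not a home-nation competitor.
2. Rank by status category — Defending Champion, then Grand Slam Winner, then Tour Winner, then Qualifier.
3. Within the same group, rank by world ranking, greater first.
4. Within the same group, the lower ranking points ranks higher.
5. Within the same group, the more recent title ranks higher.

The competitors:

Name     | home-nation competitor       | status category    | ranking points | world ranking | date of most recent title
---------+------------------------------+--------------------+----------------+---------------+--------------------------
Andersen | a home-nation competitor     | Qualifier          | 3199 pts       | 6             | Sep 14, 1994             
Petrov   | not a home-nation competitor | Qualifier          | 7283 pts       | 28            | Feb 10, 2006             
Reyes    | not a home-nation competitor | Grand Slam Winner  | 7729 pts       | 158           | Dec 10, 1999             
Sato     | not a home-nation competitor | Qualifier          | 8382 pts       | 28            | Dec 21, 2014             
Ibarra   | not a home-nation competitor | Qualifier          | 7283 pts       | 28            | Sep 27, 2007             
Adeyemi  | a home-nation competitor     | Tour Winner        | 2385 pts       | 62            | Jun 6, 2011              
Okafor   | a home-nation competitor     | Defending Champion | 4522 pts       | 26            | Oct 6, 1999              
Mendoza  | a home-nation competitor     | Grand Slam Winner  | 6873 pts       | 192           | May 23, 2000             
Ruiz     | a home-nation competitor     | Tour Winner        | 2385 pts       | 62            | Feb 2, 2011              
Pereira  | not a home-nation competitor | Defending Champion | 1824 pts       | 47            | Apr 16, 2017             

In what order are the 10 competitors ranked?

Okafor, Mendoza, Adeyemi, Ruiz, Andersen, Pereira, Reyes, Ibarra, Petrov, Sato

By the first rule: Okafor, Mendoza, Adeyemi, Ruiz and Andersen (each a home-nation competitor); then Pereira, Reyes, Ibarra, Petrov and Sato (each not a home-nation competitor).
Among Okafor, Mendoza, Adeyemi, Ruiz and Andersen, by status category: Okafor (Defending Champion) before Mendoza (Grand Slam Winner) before Adeyemi and Ruiz (Tour Winner) before Andersen (Qualifier).
Adeyemi and Ruiz both have world ranking 62, so the next rule applies.
Adeyemi and Ruiz both have ranking points 2385 pts, so the next rule applies.
Among Adeyemi and Ruiz, by date of most recent title (later first): Adeyemi (Jun 6, 2011) before Ruiz (Feb 2, 2011).
Among Pereira, Reyes, Ibarra, Petrov and Sato, by status category: Pereira (Defending Champion) before Reyes (Grand Slam Winner) before Ibarra, Petrov and Sato (Qualifier).
Ibarra, Petrov and Sato all have world ranking 28, so the next rule applies.
Among Ibarra, Petrov and Sato, by ranking points (lower first): Ibarra and Petrov (7283 pts) before Sato (8382 pts).
Among Ibarra and Petrov, by date of most recent title (later first): Ibarra (Sep 27, 2007) before Petrov (Feb 10, 2006).
Full order: Okafor, Mendoza, Adeyemi, Ruiz, Andersen, Pereira, Reyes, Ibarra, Petrov, Sato.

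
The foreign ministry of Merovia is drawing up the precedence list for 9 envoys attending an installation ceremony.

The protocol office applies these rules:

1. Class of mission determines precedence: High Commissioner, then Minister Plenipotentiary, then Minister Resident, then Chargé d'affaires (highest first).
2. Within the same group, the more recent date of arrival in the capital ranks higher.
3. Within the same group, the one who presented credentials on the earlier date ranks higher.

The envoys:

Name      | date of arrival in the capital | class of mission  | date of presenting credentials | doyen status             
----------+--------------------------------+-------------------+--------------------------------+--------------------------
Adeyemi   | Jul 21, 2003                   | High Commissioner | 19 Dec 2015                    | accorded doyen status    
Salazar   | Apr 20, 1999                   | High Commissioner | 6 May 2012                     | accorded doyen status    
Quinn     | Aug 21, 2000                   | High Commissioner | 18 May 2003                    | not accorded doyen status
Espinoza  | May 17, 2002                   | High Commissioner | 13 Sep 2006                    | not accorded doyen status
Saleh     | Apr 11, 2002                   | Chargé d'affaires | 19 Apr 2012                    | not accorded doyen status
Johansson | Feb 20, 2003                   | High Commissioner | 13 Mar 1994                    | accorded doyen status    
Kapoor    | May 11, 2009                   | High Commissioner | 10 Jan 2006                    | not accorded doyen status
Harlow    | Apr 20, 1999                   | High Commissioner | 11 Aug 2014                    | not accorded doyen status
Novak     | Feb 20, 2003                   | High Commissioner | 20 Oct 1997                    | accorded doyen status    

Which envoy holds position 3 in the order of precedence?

By class of mission: Kapoor, Adeyemi, Johansson, Novak, Espinoza, Quinn, Salazar and Harlow (High Commissioner); then Saleh (Chargé d'affaires).
Among Kapoor, Adeyemi, Johansson, Novak, Espinoza, Quinn, Salazar and Harlow, by date of arrival in the capital (later first): Kapoor (May 11, 2009) before Adeyemi (Jul 21, 2003) before Johansson and Novak (Feb 20, 2003) before Espinoza (May 17, 2002) before Quinn (Aug 21, 2000) before Salazar and Harlow (Apr 20, 1999).
Among Johansson and Novak, by date of presenting credentials (earlier first): Johansson (13 Mar 1994) before Novak (20 Oct 1997).
Among Salazar and Harlow, by date of presenting credentials (earlier first): Salazar (6 May 2012) before Harlow (11 Aug 2014).
Order: Kapoor, Adeyemi, Johansson, Novak, Espinoza, Quinn, Salazar, Harlow, Saleh.

Johansson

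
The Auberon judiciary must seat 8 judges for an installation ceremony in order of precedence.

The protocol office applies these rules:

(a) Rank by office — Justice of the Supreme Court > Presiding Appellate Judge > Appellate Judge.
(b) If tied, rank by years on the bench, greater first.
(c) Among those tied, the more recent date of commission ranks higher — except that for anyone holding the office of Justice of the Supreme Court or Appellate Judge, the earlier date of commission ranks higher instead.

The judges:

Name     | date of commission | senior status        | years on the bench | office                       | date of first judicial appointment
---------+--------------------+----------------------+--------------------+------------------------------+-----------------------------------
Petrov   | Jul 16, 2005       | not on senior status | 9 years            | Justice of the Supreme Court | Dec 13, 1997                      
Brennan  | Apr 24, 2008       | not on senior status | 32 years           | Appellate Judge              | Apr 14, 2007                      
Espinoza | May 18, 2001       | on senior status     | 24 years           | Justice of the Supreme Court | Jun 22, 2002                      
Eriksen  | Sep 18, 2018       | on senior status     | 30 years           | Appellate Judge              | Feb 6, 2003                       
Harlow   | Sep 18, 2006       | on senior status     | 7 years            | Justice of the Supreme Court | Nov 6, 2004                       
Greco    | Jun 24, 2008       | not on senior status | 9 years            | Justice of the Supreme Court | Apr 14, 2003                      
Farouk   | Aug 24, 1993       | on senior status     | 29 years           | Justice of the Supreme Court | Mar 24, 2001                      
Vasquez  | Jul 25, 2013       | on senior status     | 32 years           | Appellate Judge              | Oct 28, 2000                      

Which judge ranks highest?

Farouk

By office: Farouk, Espinoza, Petrov, Greco and Harlow (Justice of the Supreme Court); then Brennan, Vasquez and Eriksen (Appellate Judge).
Among Farouk, Espinoza, Petrov, Greco and Harlow, by years on the bench (higher first): Farouk (29 years) before Espinoza (24 years) before Petrov and Greco (9 years) before Harlow (7 years).
Among Petrov and Greco, by date of commission (earlier first) (reversed rule for this group): Petrov (Jul 16, 2005) before Greco (Jun 24, 2008).
Among Brennan, Vasquez and Eriksen, by years on the bench (higher first): Brennan and Vasquez (32 years) before Eriksen (30 years).
Among Brennan and Vasquez, by date of commission (earlier first) (reversed rule for this group): Brennan (Apr 24, 2008) before Vasquez (Jul 25, 2013).
Order: Farouk, Espinoza, Petrov, Greco, Harlow, Brennan, Vasquez, Eriksen.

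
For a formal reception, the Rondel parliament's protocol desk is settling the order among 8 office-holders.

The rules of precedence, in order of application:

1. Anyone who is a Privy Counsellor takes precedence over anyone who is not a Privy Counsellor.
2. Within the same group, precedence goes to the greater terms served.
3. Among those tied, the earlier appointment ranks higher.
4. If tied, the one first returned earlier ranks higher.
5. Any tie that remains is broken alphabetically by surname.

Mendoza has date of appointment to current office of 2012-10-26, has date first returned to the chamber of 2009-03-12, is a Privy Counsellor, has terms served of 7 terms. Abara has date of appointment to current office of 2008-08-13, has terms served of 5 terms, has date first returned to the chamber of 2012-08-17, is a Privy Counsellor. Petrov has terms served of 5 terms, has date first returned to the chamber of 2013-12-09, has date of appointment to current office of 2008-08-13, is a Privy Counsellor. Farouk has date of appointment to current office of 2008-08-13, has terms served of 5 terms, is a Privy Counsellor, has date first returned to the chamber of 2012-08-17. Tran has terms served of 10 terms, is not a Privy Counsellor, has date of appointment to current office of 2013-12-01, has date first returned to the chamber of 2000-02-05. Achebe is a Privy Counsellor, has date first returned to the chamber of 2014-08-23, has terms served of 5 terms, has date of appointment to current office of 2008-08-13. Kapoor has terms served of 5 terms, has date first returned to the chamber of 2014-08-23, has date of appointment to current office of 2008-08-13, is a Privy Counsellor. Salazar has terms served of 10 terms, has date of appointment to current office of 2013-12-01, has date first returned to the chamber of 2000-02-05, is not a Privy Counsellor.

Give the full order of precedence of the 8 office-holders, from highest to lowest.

By the first rule: Mendoza, Abara, Farouk, Petrov, Achebe and Kapoor (each a Privy Counsellor); then Salazar and Tran (both not a Privy Counsellor).
Among Mendoza, Abara, Farouk, Petrov, Achebe and Kapoor, by terms served (higher first): Mendoza (7 terms) before Abara, Farouk, Petrov, Achebe and Kapoor (5 terms).
Abara, Farouk, Petrov, Achebe and Kapoor all have date of appointment to current office 2008-08-13, so the next rule applies.
Among Abara, Farouk, Petrov, Achebe and Kapoor, by date first returned to the chamber (earlier first): Abara and Farouk (2012-08-17) before Petrov (2013-12-09) before Achebe and Kapoor (2014-08-23).
Among Abara and Farouk, alphabetically by surname: Abara before Farouk.
Among Achebe and Kapoor, alphabetically by surname: Achebe before Kapoor.
Salazar and Tran both have terms served 10 terms, so the next rule applies.
Salazar and Tran both have date of appointment to current office 2013-12-01, so the next rule applies.
Salazar and Tran both have date first returned to the chamber 2000-02-05, so the next rule applies.
Among Salazar and Tran, alphabetically by surname: Salazar before Tran.
Full order: Mendoza, Abara, Farouk, Petrov, Achebe, Kapoor, Salazar, Tran.

Mendoza, Abara, Farouk, Petrov, Achebe, Kapoor, Salazar, Tran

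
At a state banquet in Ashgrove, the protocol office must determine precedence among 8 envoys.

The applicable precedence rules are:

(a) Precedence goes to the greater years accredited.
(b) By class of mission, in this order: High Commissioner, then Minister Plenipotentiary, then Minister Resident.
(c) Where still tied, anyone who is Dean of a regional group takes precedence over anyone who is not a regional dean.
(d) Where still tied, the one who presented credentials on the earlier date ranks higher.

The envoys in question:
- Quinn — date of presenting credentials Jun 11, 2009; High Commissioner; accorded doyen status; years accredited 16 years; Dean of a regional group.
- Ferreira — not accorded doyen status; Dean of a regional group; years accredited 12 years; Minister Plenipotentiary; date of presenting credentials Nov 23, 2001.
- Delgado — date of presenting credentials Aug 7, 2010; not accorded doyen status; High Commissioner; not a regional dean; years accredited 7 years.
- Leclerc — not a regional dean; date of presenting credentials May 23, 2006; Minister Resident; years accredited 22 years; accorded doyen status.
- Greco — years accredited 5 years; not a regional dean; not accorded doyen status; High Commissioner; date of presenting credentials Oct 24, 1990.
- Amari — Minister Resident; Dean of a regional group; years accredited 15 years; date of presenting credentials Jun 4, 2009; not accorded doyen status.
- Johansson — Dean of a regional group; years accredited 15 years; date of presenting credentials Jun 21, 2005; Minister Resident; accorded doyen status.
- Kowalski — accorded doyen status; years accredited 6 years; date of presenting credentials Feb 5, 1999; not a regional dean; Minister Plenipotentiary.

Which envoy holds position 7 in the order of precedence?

Kowalski

By years accredited (higher first): Leclerc (22 years); then Quinn (16 years); then Johansson and Amari (both 15 years); then Ferreira (12 years); then Delgado (7 years); then Kowalski (6 years); then Greco (5 years).
Johansson and Amari are each Minister Resident, so the next rule applies.
Johansson and Amari are each Dean of a regional group, so the next rule applies.
Among Johansson and Amari, by date of presenting credentials (earlier first): Johansson (Jun 21, 2005) before Amari (Jun 4, 2009).
Order: Leclerc, Quinn, Johansson, Amari, Ferreira, Delgado, Kowalski, Greco.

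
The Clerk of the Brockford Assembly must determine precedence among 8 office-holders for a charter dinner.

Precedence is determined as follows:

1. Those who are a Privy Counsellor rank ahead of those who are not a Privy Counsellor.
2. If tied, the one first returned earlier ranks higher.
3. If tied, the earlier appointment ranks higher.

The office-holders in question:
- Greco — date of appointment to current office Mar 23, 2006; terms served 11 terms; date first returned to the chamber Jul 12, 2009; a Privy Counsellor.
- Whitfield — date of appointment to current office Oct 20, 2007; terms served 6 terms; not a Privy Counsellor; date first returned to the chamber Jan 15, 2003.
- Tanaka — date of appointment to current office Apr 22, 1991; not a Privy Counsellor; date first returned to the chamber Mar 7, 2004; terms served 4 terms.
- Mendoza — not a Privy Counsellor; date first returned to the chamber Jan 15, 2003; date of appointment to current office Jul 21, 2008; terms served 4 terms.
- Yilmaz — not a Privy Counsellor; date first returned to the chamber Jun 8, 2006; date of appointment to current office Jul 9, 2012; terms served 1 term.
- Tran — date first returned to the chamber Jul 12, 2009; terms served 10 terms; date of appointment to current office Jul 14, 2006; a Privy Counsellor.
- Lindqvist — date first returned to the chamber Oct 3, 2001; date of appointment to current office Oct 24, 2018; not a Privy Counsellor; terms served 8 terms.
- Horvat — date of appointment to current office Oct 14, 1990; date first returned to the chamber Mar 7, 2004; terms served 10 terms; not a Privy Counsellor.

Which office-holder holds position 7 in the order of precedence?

By the first rule: Greco and Tran (both a Privy Counsellor); then Lindqvist, Whitfield, Mendoza, Horvat, Tanaka and Yilmaz (each not a Privy Counsellor).
Greco and Tran both have date first returned to the chamber Jul 12, 2009, so the next rule applies.
Among Greco and Tran, by date of appointment to current office (earlier first): Greco (Mar 23, 2006) before Tran (Jul 14, 2006).
Among Lindqvist, Whitfield, Mendoza, Horvat, Tanaka and Yilmaz, by date first returned to the chamber (earlier first): Lindqvist (Oct 3, 2001) before Whitfield and Mendoza (Jan 15, 2003) before Horvat and Tanaka (Mar 7, 2004) before Yilmaz (Jun 8, 2006).
Among Whitfield and Mendoza, by date of appointment to current office (earlier first): Whitfield (Oct 20, 2007) before Mendoza (Jul 21, 2008).
Among Horvat and Tanaka, by date of appointment to current office (earlier first): Horvat (Oct 14, 1990) before Tanaka (Apr 22, 1991).
Order: Greco, Tran, Lindqvist, Whitfield, Mendoza, Horvat, Tanaka, Yilmaz.

Tanaka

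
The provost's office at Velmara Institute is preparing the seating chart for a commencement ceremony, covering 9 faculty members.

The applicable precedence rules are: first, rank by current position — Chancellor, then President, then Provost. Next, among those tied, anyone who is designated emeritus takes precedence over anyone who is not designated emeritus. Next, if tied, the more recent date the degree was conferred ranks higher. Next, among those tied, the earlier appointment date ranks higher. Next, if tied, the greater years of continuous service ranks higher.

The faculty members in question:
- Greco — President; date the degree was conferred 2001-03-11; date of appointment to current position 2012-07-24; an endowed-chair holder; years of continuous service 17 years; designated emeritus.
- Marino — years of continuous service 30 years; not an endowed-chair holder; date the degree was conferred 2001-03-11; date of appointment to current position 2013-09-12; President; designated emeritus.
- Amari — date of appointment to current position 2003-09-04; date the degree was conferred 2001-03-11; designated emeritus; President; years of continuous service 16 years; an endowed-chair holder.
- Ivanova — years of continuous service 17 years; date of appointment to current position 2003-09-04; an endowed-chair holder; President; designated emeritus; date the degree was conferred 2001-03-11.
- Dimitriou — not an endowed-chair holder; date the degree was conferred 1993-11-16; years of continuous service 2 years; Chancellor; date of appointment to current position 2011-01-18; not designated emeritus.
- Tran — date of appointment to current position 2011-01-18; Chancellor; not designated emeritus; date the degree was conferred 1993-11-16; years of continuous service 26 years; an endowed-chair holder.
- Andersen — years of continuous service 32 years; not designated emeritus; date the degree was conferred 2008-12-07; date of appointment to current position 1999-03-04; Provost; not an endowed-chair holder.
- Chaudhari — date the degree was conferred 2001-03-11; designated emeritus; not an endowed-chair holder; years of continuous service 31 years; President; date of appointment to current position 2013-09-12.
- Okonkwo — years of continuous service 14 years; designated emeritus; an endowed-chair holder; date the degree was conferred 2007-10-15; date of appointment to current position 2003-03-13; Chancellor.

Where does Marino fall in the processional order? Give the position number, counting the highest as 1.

By current position: Okonkwo, Tran and Dimitriou (Chancellor); then Ivanova, Amari, Greco, Chaudhari and Marino (President); then Andersen (Provost).
Among Okonkwo, Tran and Dimitriou, designated emeritus before not designated emeritus: Okonkwo (designated emeritus) before Tran and Dimitriou (not designated emeritus).
Tran and Dimitriou both have date the degree was conferred 1993-11-16, so the next rule applies.
Tran and Dimitriou both have date of appointment to current position 2011-01-18, so the next rule applies.
Among Tran and Dimitriou, by years of continuous service (higher first): Tran (26 years) before Dimitriou (2 years).
Ivanova, Amari, Greco, Chaudhari and Marino are each designated emeritus, so the next rule applies.
Ivanova, Amari, Greco, Chaudhari and Marino all have date the degree was conferred 2001-03-11, so the next rule applies.
Among Ivanova, Amari, Greco, Chaudhari and Marino, by date of appointment to current position (earlier first): Ivanova and Amari (2003-09-04) before Greco (2012-07-24) before Chaudhari and Marino (2013-09-12).
Among Ivanova and Amari, by years of continuous service (higher first): Ivanova (17 years) before Amari (16 years).
Among Chaudhari and Marino, by years of continuous service (higher first): Chaudhari (31 years) before Marino (30 years).
Order: Okonkwo, Tran, Dimitriou, Ivanova, Amari, Greco, Chaudhari, Marino, Andersen. So position 8.

8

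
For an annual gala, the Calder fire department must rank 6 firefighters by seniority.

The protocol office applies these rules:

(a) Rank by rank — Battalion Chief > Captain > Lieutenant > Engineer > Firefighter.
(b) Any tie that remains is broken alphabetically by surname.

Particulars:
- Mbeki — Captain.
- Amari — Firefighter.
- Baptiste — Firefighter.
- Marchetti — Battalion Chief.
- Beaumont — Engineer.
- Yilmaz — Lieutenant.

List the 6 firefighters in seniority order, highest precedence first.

By rank: Marchetti (Battalion Chief); then Mbeki (Captain); then Yilmaz (Lieutenant); then Beaumont (Engineer); then Amari and Baptiste (Firefighter).
Among Amari and Baptiste, alphabetically by surname: Amari before Baptiste.
Full order: Marchetti, Mbeki, Yilmaz, Beaumont, Amari, Baptiste.

Marchetti, Mbeki, Yilmaz, Beaumont, Amari, Baptiste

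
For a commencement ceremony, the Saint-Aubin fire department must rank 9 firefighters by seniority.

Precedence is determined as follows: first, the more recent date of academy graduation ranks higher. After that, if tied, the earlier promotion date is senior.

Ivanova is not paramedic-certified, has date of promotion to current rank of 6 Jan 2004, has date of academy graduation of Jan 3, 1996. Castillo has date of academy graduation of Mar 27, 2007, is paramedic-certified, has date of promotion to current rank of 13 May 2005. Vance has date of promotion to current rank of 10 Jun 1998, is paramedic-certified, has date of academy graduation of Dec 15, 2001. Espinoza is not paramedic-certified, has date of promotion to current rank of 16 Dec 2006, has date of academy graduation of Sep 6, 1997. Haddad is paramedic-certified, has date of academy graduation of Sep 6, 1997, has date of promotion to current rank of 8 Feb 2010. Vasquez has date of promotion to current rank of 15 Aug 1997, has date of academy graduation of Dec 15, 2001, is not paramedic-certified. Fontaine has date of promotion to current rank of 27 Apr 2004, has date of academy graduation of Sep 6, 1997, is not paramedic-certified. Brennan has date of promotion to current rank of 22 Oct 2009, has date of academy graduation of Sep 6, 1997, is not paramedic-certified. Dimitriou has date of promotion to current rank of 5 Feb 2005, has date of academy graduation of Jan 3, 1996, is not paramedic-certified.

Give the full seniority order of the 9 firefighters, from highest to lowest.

By date of academy graduation (later first): Castillo (Mar 27, 2007); then Vasquez and Vance (both Dec 15, 2001); then Fontaine, Espinoza, Brennan and Haddad (each Sep 6, 1997); then Ivanova and Dimitriou (both Jan 3, 1996).
Among Vasquez and Vance, by date of promotion to current rank (earlier first): Vasquez (15 Aug 1997) before Vance (10 Jun 1998).
Among Fontaine, Espinoza, Brennan and Haddad, by date of promotion to current rank (earlier first): Fontaine (27 Apr 2004) before Espinoza (16 Dec 2006) before Brennan (22 Oct 2009) before Haddad (8 Feb 2010).
Among Ivanova and Dimitriou, by date of promotion to current rank (earlier first): Ivanova (6 Jan 2004) before Dimitriou (5 Feb 2005).
Full order: Castillo, Vasquez, Vance, Fontaine, Espinoza, Brennan, Haddad, Ivanova, Dimitriou.

Castillo, Vasquez, Vance, Fontaine, Espinoza, Brennan, Haddad, Ivanova, Dimitriou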